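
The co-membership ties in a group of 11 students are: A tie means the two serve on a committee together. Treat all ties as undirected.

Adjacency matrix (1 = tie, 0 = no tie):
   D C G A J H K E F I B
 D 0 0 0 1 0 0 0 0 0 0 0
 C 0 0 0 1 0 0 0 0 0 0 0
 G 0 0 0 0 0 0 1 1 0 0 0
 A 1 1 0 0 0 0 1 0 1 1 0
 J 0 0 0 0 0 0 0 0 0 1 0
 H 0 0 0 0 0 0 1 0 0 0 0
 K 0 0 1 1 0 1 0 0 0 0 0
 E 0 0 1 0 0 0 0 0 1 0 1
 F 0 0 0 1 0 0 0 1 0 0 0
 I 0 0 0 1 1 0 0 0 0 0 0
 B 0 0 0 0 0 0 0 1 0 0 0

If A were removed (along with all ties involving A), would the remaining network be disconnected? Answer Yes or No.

Yes

Removing A leaves {D} with no path to {C}, so the network splits into 4 components. A is a cut vertex.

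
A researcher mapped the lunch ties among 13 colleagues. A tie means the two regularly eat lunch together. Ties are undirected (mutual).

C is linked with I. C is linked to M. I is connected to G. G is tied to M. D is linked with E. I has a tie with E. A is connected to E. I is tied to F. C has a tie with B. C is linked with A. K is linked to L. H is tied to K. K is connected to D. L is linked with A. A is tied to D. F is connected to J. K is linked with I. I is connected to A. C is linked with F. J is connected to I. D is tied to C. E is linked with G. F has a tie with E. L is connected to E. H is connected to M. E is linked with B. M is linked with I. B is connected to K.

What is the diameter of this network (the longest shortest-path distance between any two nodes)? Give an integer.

3

Eccentricity of each node (its greatest distance to any other): A:3, B:3, C:2, D:3, E:3, F:3, G:2, H:3, I:2, J:3, K:2, L:3, M:3.
The maximum eccentricity is 3, realized for instance by the pair F–H via F – I – M – H. So the diameter is 3.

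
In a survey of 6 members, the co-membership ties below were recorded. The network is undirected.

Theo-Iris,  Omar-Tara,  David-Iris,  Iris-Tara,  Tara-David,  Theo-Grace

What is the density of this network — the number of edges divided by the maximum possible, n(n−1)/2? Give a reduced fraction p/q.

There are 6 edges and 6 nodes, so the maximum possible is C(6,2) = 15.
Density = 6/15 = 2/5.

2/5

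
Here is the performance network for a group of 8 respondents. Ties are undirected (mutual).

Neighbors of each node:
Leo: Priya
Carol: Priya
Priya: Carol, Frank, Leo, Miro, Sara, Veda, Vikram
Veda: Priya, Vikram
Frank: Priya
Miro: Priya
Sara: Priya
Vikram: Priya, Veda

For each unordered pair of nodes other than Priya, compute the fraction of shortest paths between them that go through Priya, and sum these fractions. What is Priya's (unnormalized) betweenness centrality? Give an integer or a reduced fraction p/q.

Pairs whose geodesics pass through Priya — Veda–Frank: 1; Veda–Sara: 1; Veda–Carol: 1; Veda–Miro: 1; Veda–Leo: 1; Frank–Sara: 1; Frank–Carol: 1; Frank–Vikram: 1; Frank–Miro: 1; Frank–Leo: 1; Sara–Carol: 1; Sara–Vikram: 1; Sara–Miro: 1; Sara–Leo: 1 … (+6 more pairs).
All other pairs contribute 0.
Summing the contributions gives betweenness(Priya) = 20.

20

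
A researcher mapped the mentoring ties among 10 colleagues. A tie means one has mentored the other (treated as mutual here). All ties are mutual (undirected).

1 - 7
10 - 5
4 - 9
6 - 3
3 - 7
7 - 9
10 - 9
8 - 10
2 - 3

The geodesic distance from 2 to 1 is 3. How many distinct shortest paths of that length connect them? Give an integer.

The shortest distance is 3, and the only length-3 path is 2–3–7–1. So there is exactly 1 shortest path.

1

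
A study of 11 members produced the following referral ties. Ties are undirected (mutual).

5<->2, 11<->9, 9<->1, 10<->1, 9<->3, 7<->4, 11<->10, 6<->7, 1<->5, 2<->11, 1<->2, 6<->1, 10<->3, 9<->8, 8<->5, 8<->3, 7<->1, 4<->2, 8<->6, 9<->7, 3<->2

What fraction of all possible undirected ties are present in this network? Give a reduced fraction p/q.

21/55

There are 21 edges and 11 nodes, so the maximum possible is C(11,2) = 55.
Density = 21/55.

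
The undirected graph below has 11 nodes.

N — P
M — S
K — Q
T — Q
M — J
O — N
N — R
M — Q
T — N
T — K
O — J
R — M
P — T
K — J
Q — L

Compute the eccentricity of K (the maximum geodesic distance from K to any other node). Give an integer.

Distances from K: J:1, L:2, M:2, N:2, O:2, P:2, Q:1, R:3, S:3, T:1.
The largest is 3 (to R and S), so the eccentricity of K is 3.

3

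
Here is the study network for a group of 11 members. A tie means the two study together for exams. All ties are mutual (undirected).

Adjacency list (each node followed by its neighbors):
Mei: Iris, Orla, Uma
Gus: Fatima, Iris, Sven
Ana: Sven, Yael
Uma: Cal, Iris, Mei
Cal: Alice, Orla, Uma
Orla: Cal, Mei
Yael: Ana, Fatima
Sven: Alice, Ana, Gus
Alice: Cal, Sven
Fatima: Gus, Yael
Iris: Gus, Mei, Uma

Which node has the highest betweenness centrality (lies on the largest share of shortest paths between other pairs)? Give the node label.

Gus

Unnormalized betweenness of each node: Alice:15/2, Ana:7/2, Cal:15/2, Fatima:9/2, Gus:16, Iris:25/2, Mei:4, Orla:1, Sven:13, Uma:7/2, Yael:1.
Gus has the largest value, 16, making it the main broker — the node through which the most shortest paths run.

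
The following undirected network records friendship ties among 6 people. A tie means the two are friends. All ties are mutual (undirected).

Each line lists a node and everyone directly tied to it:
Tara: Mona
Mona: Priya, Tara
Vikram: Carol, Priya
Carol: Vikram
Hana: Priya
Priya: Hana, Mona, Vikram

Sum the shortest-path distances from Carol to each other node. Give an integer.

13

Distances from Carol: Hana:3, Mona:3, Priya:2, Tara:4, Vikram:1.
Sum = 3 + 3 + 2 + 4 + 1 = 13.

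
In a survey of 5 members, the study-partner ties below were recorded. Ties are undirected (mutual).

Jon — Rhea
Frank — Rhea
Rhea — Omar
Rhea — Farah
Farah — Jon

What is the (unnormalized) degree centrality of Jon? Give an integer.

2

Jon is directly tied to Farah and Rhea. That is 2 neighbors, so the degree of Jon is 2.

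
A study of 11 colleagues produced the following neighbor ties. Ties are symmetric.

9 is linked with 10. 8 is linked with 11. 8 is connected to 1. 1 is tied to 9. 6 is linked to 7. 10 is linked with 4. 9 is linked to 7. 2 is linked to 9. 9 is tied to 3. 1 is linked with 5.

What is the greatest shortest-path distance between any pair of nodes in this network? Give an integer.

Eccentricity of each node (its greatest distance to any other): 1:3, 2:4, 3:4, 4:5, 5:4, 6:5, 7:4, 8:4, 9:3, 10:4, 11:5.
The maximum eccentricity is 5, realized for instance by the pair 11–6 via 11 – 8 – 1 – 9 – 7 – 6. So the diameter is 5.

5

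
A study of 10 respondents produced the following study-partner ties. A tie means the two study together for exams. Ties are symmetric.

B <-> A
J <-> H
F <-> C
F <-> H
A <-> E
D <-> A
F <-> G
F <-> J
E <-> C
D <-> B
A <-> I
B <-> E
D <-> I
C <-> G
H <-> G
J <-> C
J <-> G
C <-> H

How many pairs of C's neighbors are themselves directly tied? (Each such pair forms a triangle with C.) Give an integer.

C's neighbors: E, F, G, H, and J.
Neighbor pairs that are themselves tied: C–F–G; C–F–H; C–F–J; C–G–H; C–G–J; C–H–J. Each forms one triangle with C, for 6 in total.

6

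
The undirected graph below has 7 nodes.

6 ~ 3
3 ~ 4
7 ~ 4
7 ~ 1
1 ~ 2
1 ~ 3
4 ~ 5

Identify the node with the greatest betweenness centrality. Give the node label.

3

Unnormalized betweenness of each node: 1:6, 2:0, 3:7, 4:6, 5:0, 6:0, 7:2.
3 has the largest value, 7, making it the main broker — the node through which the most shortest paths run.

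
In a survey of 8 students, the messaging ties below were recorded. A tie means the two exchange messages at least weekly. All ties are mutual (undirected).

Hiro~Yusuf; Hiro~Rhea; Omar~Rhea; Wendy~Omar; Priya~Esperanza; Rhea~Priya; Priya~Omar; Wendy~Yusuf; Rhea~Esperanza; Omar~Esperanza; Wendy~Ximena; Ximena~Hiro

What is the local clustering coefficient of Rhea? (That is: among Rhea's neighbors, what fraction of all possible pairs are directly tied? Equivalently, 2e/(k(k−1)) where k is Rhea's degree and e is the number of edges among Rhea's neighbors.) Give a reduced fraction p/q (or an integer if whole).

Rhea's neighbors: Esperanza, Hiro, Omar, and Priya (k = 4).
Possible neighbor pairs: C(4,2) = 6. Edges among them: Esperanza–Omar, Esperanza–Priya, Omar–Priya → e = 3.
Clustering(Rhea) = 3/6 = 1/2.

1/2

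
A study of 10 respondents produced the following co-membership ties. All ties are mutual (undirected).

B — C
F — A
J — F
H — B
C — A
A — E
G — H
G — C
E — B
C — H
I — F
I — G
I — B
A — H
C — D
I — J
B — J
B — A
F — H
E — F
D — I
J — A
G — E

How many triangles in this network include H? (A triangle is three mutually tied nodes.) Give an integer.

5

H's neighbors: A, B, C, F, and G.
Neighbor pairs that are themselves tied: H–A–B; H–A–C; H–A–F; H–B–C; H–C–G. Each forms one triangle with H, for 5 in total.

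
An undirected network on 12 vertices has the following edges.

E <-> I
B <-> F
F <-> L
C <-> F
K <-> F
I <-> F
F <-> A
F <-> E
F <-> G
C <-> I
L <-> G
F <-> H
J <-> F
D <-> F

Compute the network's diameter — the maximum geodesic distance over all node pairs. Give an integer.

Eccentricity of each node (its greatest distance to any other): A:2, B:2, C:2, D:2, E:2, F:1, G:2, H:2, I:2, J:2, K:2, L:2.
The maximum eccentricity is 2, realized for instance by the pair G–J via G – F – J. So the diameter is 2.

2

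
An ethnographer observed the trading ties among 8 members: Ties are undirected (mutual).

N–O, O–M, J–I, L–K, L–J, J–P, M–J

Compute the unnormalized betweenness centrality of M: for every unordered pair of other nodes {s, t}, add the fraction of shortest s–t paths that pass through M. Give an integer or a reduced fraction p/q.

10

Pairs whose geodesics pass through M — I–O: 1; I–N: 1; K–O: 1; K–N: 1; L–O: 1; L–N: 1; P–O: 1; P–N: 1; O–J: 1; J–N: 1.
All other pairs contribute 0.
Summing the contributions gives betweenness(M) = 10.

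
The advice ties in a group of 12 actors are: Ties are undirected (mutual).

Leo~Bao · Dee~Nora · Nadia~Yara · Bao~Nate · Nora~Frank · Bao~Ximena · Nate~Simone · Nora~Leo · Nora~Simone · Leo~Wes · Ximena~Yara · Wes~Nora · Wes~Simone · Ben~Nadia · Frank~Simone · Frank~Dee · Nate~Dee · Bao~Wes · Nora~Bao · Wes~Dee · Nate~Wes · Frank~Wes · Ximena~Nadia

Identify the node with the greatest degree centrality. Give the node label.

Wes

Degrees — Bao:5, Ben:1, Dee:4, Frank:4, Leo:3, Nadia:3, Nate:4, Nora:6, Simone:4, Wes:7, Ximena:3, Yara:2.
The maximum is 7, attained only by Wes.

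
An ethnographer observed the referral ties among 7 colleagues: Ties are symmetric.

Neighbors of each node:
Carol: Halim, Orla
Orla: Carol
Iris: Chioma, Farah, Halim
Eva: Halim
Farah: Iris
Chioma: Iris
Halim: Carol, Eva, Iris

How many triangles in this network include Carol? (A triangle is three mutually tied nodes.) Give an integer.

Carol's neighbors are Halim and Orla, but none of them are tied to each other, so no triangle contains Carol.

0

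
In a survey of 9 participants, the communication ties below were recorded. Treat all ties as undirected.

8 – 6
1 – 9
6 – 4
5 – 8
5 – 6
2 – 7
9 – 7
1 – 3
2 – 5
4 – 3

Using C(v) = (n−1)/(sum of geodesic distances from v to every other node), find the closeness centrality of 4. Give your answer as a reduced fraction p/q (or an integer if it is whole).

Distances from 4: 1:2, 2:3, 3:1, 5:2, 6:1, 7:4, 8:2, 9:3. Sum = 18.
n = 9, so closeness = 8/18 = 4/9.

4/9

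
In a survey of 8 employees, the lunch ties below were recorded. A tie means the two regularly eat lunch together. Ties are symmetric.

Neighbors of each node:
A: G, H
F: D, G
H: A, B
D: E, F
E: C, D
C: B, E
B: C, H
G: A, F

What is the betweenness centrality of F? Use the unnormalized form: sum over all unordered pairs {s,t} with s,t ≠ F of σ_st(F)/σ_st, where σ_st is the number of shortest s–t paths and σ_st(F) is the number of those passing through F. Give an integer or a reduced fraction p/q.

Pairs whose geodesics pass through F — C–G: 1/2; H–D: 1/2; A–D: 1; A–E: 1/2; G–D: 1; G–E: 1.
All other pairs contribute 0.
Summing the contributions gives betweenness(F) = 9/2.

9/2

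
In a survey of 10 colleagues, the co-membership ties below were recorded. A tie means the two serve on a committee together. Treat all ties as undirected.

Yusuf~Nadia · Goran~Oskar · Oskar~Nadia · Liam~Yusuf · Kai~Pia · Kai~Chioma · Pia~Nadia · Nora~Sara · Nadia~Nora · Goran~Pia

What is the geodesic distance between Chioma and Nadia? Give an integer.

One shortest route is Chioma – Kai – Pia – Nadia, which uses 3 edges, and at distance 2 from Chioma we only reach {Pia}, which does not include Nadia. So d(Chioma,Nadia) = 3.

3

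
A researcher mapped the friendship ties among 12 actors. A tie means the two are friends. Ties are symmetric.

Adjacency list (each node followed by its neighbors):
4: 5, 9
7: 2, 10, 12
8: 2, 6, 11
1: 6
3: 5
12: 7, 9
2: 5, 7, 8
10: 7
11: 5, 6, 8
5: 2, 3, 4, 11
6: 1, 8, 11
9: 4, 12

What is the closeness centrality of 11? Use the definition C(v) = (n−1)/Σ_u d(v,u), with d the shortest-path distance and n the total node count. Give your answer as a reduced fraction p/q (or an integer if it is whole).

11/25

Distances from 11: 1:2, 2:2, 3:2, 4:2, 5:1, 6:1, 7:3, 8:1, 9:3, 10:4, 12:4. Sum = 25.
n = 12, so closeness = 11/25.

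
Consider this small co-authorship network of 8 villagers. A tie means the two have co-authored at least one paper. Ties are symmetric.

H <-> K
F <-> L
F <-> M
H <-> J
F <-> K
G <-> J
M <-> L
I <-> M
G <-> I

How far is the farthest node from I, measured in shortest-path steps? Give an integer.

Distances from I: F:2, G:1, H:3, J:2, K:3, L:2, M:1.
The largest is 3 (to H and K), so the eccentricity of I is 3.

3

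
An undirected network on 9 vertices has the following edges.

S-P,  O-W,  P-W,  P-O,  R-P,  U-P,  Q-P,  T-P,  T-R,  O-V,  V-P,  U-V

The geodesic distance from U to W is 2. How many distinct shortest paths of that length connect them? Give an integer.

The shortest distance is 2, and the only length-2 path is U–P–W. So there is exactly 1 shortest path.

1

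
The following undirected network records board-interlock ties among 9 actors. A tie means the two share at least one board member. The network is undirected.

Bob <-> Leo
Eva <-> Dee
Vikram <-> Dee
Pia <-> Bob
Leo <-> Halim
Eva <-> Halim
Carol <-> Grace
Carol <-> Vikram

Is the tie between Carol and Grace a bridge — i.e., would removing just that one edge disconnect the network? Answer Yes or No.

Without the Carol–Grace edge there is no alternate route between Carol and Grace, so the network disconnects. It is a bridge.

Yes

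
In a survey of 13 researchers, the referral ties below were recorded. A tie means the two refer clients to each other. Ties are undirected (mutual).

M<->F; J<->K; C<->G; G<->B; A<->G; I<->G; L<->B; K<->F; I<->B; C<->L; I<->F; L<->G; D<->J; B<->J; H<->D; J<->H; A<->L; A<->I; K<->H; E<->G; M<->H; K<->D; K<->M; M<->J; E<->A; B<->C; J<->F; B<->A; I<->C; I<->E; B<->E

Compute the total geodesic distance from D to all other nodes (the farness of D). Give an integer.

27

Distances from D: A:3, B:2, C:3, E:3, F:2, G:3, H:1, I:3, J:1, K:1, L:3, M:2.
Sum = 3 + 2 + 3 + 3 + 2 + 3 + 1 + 3 + 1 + 1 + 3 + 2 = 27.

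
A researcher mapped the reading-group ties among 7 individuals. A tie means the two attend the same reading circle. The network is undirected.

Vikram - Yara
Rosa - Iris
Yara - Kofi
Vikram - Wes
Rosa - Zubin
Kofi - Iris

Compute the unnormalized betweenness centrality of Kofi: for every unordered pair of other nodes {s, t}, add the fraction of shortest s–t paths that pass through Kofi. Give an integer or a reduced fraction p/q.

9

Pairs whose geodesics pass through Kofi — Vikram–Iris: 1; Vikram–Rosa: 1; Vikram–Zubin: 1; Yara–Iris: 1; Yara–Rosa: 1; Yara–Zubin: 1; Iris–Wes: 1; Wes–Rosa: 1; Wes–Zubin: 1.
All other pairs contribute 0.
Summing the contributions gives betweenness(Kofi) = 9.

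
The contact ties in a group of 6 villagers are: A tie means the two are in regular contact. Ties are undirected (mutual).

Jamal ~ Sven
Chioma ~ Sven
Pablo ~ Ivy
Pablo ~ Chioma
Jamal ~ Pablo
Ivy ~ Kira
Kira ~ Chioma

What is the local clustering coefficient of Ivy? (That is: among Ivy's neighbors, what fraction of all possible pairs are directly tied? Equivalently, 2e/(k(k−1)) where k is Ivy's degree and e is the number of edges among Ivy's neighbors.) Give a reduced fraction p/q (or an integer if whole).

0

Ivy's neighbors: Kira and Pablo (k = 2).
Possible neighbor pairs: C(2,2) = 1. Edges among them: none → e = 0.
Clustering(Ivy) = 0/1.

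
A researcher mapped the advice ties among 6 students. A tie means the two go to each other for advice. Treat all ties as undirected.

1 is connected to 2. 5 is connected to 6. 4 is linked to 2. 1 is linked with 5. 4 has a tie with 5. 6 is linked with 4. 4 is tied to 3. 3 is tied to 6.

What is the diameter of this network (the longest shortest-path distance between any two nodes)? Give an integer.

Eccentricity of each node (its greatest distance to any other): 1:3, 2:2, 3:3, 4:2, 5:2, 6:2.
The maximum eccentricity is 3, realized for instance by the pair 3–1 via 3 – 4 – 2 – 1. So the diameter is 3.

3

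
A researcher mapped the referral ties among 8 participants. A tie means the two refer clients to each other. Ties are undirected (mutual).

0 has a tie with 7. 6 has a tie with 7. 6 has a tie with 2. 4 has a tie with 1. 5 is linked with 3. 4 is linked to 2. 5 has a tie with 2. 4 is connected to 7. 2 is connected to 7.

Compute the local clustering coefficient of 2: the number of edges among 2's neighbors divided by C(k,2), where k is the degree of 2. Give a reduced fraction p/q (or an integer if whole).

1/3

2's neighbors: 4, 5, 6, and 7 (k = 4).
Possible neighbor pairs: C(4,2) = 6. Edges among them: 4–7, 6–7 → e = 2.
Clustering(2) = 2/6 = 1/3.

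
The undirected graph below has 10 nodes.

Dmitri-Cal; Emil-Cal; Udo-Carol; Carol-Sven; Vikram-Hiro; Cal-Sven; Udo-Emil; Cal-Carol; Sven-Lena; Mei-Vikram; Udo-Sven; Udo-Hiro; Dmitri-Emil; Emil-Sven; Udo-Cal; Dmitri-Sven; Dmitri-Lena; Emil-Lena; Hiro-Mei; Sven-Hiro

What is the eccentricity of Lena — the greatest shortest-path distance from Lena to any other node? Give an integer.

Distances from Lena: Cal:2, Carol:2, Dmitri:1, Emil:1, Hiro:2, Mei:3, Sven:1, Udo:2, Vikram:3.
The largest is 3 (to Mei and Vikram), so the eccentricity of Lena is 3.

3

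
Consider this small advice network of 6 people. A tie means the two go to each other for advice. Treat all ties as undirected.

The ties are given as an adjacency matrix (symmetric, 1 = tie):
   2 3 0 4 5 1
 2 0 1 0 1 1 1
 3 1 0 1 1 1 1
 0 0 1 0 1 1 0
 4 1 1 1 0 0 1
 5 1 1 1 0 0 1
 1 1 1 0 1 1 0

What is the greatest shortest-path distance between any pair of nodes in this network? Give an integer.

2

Eccentricity of each node (its greatest distance to any other): 0:2, 1:2, 2:2, 3:1, 4:2, 5:2.
The maximum eccentricity is 2, realized for instance by the pair 2–0 via 2 – 3 – 0. So the diameter is 2.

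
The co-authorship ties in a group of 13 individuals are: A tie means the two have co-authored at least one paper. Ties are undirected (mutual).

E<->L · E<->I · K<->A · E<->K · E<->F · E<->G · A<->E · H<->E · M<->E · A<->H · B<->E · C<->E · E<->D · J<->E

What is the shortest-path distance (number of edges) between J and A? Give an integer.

One shortest route is J – E – A, which uses 2 edges, and J and A are not directly tied, so nothing shorter exists. So d(J,A) = 2.

2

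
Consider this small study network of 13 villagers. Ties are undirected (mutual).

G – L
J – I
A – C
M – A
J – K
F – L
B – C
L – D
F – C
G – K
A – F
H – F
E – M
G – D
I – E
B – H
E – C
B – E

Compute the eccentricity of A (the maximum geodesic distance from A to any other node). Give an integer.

4

Distances from A: B:2, C:1, D:3, E:2, F:1, G:3, H:2, I:3, J:4, K:4, L:2, M:1.
The largest is 4 (to J and K), so the eccentricity of A is 4.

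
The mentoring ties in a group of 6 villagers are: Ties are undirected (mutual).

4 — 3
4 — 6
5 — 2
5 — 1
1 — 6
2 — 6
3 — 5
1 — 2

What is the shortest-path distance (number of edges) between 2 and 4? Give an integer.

2

One shortest route is 2 – 6 – 4, which uses 2 edges, and 2 and 4 are not directly tied, so nothing shorter exists. So d(2,4) = 2.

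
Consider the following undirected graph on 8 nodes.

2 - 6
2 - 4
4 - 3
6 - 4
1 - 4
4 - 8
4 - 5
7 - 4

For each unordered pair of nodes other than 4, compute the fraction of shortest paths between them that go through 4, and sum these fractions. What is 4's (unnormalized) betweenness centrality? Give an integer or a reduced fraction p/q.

20

Pairs whose geodesics pass through 4 — 7–3: 1; 7–6: 1; 7–1: 1; 7–5: 1; 7–8: 1; 7–2: 1; 3–6: 1; 3–1: 1; 3–5: 1; 3–8: 1; 3–2: 1; 6–1: 1; 6–5: 1; 6–8: 1 … (+6 more pairs).
All other pairs contribute 0.
Summing the contributions gives betweenness(4) = 20.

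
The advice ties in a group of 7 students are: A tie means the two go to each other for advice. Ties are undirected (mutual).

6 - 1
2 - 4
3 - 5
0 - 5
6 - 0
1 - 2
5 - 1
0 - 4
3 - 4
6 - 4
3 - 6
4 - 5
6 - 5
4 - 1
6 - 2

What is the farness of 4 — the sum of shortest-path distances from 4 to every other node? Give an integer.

Distances from 4: 0:1, 1:1, 2:1, 3:1, 5:1, 6:1.
Sum = 1 + 1 + 1 + 1 + 1 + 1 = 6.

6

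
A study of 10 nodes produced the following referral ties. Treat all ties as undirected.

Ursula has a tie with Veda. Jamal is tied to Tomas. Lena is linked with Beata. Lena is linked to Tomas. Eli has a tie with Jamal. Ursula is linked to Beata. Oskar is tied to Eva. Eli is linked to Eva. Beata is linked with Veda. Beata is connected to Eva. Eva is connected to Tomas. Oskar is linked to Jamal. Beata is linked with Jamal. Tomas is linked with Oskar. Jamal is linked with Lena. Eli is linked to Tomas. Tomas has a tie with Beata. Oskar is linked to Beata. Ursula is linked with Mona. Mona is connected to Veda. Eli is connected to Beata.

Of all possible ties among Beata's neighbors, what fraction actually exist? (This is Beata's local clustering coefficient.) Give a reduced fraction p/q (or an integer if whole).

11/28

Beata's neighbors: Eli, Eva, Jamal, Lena, Oskar, Tomas, Ursula, and Veda (k = 8).
Possible neighbor pairs: C(8,2) = 28. Edges among them: Eli–Eva, Eli–Jamal, Eli–Tomas, Eva–Oskar, Eva–Tomas, Jamal–Lena, Jamal–Oskar, Jamal–Tomas, Lena–Tomas, Oskar–Tomas, Ursula–Veda → e = 11.
Clustering(Beata) = 11/28.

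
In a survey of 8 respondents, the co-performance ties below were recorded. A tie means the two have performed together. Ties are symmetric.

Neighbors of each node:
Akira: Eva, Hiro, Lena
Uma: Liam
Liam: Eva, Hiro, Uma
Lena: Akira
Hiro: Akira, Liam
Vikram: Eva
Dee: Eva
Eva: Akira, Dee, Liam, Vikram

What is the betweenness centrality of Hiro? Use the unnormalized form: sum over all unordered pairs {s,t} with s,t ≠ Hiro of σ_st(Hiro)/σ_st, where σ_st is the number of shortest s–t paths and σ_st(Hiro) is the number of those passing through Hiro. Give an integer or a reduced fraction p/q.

Pairs whose geodesics pass through Hiro — Uma–Lena: 1/2; Uma–Akira: 1/2; Liam–Lena: 1/2; Liam–Akira: 1/2.
All other pairs contribute 0.
Summing the contributions gives betweenness(Hiro) = 2.

2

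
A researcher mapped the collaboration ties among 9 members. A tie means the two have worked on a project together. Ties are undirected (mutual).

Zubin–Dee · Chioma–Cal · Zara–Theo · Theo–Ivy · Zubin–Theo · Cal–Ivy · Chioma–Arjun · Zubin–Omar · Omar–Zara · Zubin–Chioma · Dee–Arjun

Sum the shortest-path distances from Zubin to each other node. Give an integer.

Distances from Zubin: Arjun:2, Cal:2, Chioma:1, Dee:1, Ivy:2, Omar:1, Theo:1, Zara:2.
Sum = 2 + 2 + 1 + 1 + 2 + 1 + 1 + 2 = 12.

12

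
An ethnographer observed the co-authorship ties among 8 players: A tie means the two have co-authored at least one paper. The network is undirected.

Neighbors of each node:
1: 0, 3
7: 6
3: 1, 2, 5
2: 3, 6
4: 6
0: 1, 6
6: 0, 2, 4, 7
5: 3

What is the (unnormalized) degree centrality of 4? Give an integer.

1

4 is directly tied to 6. That is 1 neighbor, so the degree of 4 is 1.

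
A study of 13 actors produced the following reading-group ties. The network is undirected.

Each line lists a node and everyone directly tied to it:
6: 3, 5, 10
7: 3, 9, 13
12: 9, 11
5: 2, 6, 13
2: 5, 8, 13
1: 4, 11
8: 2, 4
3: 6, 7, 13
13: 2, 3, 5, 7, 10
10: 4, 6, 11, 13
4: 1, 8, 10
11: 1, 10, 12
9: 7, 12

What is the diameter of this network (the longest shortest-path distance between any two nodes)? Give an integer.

4

Eccentricity of each node (its greatest distance to any other): 1:4, 2:4, 3:4, 4:4, 5:4, 6:3, 7:4, 8:4, 9:4, 10:3, 11:3, 12:4, 13:3.
The maximum eccentricity is 4, realized for instance by the pair 2–12 via 2 – 13 – 10 – 11 – 12. So the diameter is 4.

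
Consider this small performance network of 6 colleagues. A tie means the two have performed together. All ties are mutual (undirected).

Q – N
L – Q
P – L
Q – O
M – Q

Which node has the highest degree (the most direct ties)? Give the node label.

Degrees — L:2, M:1, N:1, O:1, P:1, Q:4.
The maximum is 4, attained only by Q.

Q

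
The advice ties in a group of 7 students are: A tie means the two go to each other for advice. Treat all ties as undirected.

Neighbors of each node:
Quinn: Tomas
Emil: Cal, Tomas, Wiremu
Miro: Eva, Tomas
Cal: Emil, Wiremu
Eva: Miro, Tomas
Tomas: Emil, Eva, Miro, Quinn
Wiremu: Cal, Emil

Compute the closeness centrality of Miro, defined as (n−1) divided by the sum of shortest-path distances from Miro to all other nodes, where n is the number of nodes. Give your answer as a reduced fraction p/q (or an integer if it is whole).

Distances from Miro: Cal:3, Emil:2, Eva:1, Quinn:2, Tomas:1, Wiremu:3. Sum = 12.
n = 7, so closeness = 6/12 = 1/2.

1/2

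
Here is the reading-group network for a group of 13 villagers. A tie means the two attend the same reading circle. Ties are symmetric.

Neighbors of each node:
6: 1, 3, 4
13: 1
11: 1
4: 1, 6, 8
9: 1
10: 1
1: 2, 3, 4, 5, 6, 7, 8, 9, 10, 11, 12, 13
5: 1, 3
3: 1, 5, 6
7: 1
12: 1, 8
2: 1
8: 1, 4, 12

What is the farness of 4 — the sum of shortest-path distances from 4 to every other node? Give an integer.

Distances from 4: 1:1, 2:2, 3:2, 5:2, 6:1, 7:2, 8:1, 9:2, 10:2, 11:2, 12:2, 13:2.
Sum = 1 + 2 + 2 + 2 + 1 + 2 + 1 + 2 + 2 + 2 + 2 + 2 = 21.

21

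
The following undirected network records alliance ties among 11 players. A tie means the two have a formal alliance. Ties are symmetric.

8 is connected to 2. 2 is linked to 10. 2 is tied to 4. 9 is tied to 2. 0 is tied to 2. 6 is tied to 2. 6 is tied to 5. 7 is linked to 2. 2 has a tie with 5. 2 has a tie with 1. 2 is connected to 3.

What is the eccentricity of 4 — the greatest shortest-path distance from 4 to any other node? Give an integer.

Distances from 4: 0:2, 1:2, 2:1, 3:2, 5:2, 6:2, 7:2, 8:2, 9:2, 10:2.
The largest is 2 (to 0, 5, 8, 7, 6, 9, 1, 10, and 3), so the eccentricity of 4 is 2.

2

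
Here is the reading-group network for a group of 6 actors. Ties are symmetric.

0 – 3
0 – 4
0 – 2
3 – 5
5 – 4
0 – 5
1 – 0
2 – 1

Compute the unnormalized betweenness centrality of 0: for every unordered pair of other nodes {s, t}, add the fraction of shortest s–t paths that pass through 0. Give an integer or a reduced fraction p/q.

13/2

Pairs whose geodesics pass through 0 — 1–4: 1; 1–3: 1; 1–5: 1; 2–4: 1; 2–3: 1; 2–5: 1; 4–3: 1/2.
All other pairs contribute 0.
Summing the contributions gives betweenness(0) = 13/2.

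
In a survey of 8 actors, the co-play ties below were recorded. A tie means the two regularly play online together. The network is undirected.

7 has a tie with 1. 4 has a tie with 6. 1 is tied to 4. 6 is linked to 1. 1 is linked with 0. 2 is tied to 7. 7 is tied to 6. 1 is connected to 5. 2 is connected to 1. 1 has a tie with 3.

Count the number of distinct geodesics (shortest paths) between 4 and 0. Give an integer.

The shortest distance is 2, and the only length-2 path is 4–1–0. So there is exactly 1 shortest path.

1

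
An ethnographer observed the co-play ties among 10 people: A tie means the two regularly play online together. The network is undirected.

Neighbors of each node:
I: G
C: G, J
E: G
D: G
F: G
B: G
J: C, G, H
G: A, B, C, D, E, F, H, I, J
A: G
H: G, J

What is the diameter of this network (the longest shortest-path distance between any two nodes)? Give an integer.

2

Eccentricity of each node (its greatest distance to any other): A:2, B:2, C:2, D:2, E:2, F:2, G:1, H:2, I:2, J:2.
The maximum eccentricity is 2, realized for instance by the pair B–J via B – G – J. So the diameter is 2.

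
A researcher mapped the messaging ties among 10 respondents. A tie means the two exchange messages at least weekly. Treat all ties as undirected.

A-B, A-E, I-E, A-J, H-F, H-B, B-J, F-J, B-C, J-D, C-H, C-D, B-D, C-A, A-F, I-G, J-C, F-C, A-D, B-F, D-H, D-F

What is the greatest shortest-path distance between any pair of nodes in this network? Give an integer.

5

Eccentricity of each node (its greatest distance to any other): A:3, B:4, C:4, D:4, E:3, F:4, G:5, H:5, I:4, J:4.
The maximum eccentricity is 5, realized for instance by the pair H–G via H – F – A – E – I – G. So the diameter is 5.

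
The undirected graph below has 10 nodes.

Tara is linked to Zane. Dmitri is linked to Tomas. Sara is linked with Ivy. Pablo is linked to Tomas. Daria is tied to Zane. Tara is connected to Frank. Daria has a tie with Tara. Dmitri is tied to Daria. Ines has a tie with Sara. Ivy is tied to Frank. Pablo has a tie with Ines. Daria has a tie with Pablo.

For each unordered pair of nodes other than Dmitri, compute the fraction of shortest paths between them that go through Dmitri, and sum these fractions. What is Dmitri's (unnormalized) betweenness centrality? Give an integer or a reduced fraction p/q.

Pairs whose geodesics pass through Dmitri — Frank–Tomas: 1/2; Tara–Tomas: 1/2; Zane–Tomas: 1/2; Daria–Tomas: 1/2.
All other pairs contribute 0.
Summing the contributions gives betweenness(Dmitri) = 2.

2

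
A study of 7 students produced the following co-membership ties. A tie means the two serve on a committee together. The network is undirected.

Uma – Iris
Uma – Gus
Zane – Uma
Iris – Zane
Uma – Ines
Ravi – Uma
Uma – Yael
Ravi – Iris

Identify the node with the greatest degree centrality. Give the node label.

Uma

Degrees — Gus:1, Ines:1, Iris:3, Ravi:2, Uma:6, Yael:1, Zane:2.
The maximum is 6, attained only by Uma.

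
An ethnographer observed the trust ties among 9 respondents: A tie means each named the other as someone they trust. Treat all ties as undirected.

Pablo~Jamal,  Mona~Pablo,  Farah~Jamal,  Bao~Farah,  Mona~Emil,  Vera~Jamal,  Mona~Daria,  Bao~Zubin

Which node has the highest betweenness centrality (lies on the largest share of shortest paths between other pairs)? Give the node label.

Jamal

Unnormalized betweenness of each node: Bao:7, Daria:0, Emil:0, Farah:12, Jamal:19, Mona:13, Pablo:15, Vera:0, Zubin:0.
Jamal has the largest value, 19, making it the main broker — the node through which the most shortest paths run.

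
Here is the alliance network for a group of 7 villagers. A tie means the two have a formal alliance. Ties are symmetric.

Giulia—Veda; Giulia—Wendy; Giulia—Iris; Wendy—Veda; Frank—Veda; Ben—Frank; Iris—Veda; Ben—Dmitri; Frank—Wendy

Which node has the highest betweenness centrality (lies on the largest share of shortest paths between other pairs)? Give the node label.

Frank

Unnormalized betweenness of each node: Ben:5, Dmitri:0, Frank:8, Giulia:1/2, Iris:0, Veda:5, Wendy:3/2.
Frank has the largest value, 8, making it the main broker — the node through which the most shortest paths run.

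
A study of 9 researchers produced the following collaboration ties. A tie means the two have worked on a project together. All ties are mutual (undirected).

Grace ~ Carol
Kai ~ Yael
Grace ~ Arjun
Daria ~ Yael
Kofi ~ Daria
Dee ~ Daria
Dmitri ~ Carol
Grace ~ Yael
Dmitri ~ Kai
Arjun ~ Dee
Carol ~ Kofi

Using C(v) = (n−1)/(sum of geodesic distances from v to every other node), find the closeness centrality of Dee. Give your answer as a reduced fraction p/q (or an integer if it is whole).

4/9

Distances from Dee: Arjun:1, Carol:3, Daria:1, Dmitri:4, Grace:2, Kai:3, Kofi:2, Yael:2. Sum = 18.
n = 9, so closeness = 8/18 = 4/9.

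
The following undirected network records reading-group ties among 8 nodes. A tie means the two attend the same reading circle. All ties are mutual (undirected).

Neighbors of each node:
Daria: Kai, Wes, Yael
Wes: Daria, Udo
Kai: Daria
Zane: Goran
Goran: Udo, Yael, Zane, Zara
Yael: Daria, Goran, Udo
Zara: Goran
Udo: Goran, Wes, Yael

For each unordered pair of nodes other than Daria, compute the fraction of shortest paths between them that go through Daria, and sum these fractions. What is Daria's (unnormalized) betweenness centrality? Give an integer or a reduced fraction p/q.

13/2

Pairs whose geodesics pass through Daria — Goran–Kai: 1; Udo–Kai: 2/2; Zane–Kai: 1; Wes–Kai: 1; Wes–Yael: 1/2; Kai–Yael: 1; Kai–Zara: 1.
All other pairs contribute 0.
Summing the contributions gives betweenness(Daria) = 13/2.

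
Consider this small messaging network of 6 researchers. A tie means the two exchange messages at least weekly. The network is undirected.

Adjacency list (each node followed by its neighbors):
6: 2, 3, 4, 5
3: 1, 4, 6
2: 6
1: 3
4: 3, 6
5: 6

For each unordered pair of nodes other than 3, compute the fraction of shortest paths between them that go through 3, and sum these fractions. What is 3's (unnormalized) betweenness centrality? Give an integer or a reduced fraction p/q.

Pairs whose geodesics pass through 3 — 4–1: 1; 5–1: 1; 2–1: 1; 1–6: 1.
All other pairs contribute 0.
Summing the contributions gives betweenness(3) = 4.

4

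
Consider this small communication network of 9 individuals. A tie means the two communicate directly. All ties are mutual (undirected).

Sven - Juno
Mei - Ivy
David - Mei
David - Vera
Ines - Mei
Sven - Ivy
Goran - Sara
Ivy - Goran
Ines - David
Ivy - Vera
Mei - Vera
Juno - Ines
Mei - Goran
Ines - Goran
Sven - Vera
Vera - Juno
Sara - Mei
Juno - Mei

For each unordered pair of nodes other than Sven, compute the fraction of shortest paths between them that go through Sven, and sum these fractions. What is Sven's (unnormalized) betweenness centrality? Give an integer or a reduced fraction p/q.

Pairs whose geodesics pass through Sven — Ivy–Juno: 1/3.
All other pairs contribute 0.
Summing the contributions gives betweenness(Sven) = 1/3.

1/3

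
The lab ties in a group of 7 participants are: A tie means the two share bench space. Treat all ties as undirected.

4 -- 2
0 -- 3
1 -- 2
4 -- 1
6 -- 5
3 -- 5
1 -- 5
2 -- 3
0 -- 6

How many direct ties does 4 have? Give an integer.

4 is directly tied to 1 and 2. That is 2 neighbors, so the degree of 4 is 2.

2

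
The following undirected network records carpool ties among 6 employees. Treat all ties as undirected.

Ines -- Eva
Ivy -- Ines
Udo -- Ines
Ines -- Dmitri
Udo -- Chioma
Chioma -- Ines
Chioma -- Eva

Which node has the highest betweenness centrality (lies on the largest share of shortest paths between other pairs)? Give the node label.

Unnormalized betweenness of each node: Chioma:1/2, Dmitri:0, Eva:0, Ines:15/2, Ivy:0, Udo:0.
Ines has the largest value, 15/2, making it the main broker — the node through which the most shortest paths run.

Ines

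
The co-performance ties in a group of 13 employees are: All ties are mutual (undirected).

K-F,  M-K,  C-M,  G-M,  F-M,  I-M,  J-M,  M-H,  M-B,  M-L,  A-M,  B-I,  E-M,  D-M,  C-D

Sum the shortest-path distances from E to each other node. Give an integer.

Distances from E: A:2, B:2, C:2, D:2, F:2, G:2, H:2, I:2, J:2, K:2, L:2, M:1.
Sum = 2 + 2 + 2 + 2 + 2 + 2 + 2 + 2 + 2 + 2 + 2 + 1 = 23.

23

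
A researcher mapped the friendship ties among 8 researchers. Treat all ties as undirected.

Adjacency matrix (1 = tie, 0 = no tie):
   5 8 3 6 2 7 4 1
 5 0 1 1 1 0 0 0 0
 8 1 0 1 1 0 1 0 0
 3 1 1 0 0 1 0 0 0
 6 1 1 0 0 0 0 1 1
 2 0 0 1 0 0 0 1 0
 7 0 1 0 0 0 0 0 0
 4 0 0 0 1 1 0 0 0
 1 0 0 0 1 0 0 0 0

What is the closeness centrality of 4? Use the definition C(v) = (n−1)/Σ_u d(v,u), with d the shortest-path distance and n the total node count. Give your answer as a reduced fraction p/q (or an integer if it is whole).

7/13

Distances from 4: 1:2, 2:1, 3:2, 5:2, 6:1, 7:3, 8:2. Sum = 13.
n = 8, so closeness = 7/13.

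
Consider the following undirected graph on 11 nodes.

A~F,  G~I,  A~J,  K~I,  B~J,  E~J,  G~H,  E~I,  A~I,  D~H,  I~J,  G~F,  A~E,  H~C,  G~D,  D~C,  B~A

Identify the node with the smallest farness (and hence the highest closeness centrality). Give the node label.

Farness (sum of distances to all others) for each node — A:19, B:27, C:31, D:23, E:21, F:20, G:17, H:23, I:16, J:20, K:25.
The smallest farness is 16, for I, so I has the highest closeness.

I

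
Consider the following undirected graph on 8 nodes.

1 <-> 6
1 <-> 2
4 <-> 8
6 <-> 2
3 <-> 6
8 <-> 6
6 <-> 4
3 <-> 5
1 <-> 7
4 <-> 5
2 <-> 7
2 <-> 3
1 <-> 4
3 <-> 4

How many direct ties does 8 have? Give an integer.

2

8 is directly tied to 4 and 6. That is 2 neighbors, so the degree of 8 is 2.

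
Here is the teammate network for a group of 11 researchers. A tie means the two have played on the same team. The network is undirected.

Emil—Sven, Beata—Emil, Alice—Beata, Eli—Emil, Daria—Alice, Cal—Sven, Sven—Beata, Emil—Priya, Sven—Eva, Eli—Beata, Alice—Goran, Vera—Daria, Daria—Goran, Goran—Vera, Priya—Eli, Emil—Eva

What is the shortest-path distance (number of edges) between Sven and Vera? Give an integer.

4

One shortest route is Sven – Beata – Alice – Goran – Vera, which uses 4 edges, and at distance 3 from Sven we only reach {Daria, Goran}, which does not include Vera. So d(Sven,Vera) = 4.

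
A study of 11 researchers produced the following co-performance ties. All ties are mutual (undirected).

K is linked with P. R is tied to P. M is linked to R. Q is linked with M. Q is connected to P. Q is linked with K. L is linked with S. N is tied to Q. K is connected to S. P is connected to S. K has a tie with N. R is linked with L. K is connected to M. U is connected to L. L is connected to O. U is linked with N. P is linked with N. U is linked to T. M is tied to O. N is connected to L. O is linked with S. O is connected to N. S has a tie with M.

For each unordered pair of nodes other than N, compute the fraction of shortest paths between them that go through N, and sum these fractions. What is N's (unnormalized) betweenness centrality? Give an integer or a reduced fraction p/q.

Pairs whose geodesics pass through N — L–P: 1/3; L–K: 1/2; L–Q: 1; P–T: 1; P–U: 1; P–O: 1/2; T–K: 1; T–Q: 1; T–M: 3/6; T–O: 1/2; K–U: 1; K–O: 1/3; U–Q: 1; U–M: 3/6 … (+2 more pairs).
All other pairs contribute 0.
Summing the contributions gives betweenness(N) = 67/6.

67/6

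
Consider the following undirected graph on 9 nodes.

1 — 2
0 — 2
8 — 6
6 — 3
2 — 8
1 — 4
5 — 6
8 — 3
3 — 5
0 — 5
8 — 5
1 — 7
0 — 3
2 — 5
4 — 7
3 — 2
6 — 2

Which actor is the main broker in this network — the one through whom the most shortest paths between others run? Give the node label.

2

Unnormalized betweenness of each node: 0:0, 1:12, 2:47/3, 3:2/3, 4:0, 5:2/3, 6:0, 7:0, 8:0.
2 has the largest value, 47/3, making it the main broker — the node through which the most shortest paths run.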